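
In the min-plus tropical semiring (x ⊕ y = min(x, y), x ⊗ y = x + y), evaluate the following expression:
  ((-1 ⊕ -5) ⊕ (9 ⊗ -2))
((-1 ⊕ -5) ⊕ (9 ⊗ -2)) = -5

Expand innermost to outermost. Recall ⊕ takes the minimum of its arguments and ⊗ takes their sum. Working out the expression ((-1 ⊕ -5) ⊕ (9 ⊗ -2)) gives -5.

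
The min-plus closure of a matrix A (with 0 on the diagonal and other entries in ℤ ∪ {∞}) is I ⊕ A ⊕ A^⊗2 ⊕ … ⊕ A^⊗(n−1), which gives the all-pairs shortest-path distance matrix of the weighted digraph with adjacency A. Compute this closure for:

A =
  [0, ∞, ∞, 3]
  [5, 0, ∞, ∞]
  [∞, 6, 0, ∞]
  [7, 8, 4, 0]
Closure =
  [0, 11, 7, 3]
  [5, 0, 12, 8]
  [11, 6, 0, 14]
  [7, 8, 4, 0]

This is the Floyd-Warshall all-pairs shortest-path computation. For each intermediate vertex k = 0, 1, …, 3, update dist[i][j] ← min(dist[i][j], dist[i][k] + dist[k][j]). The final matrix gives, for each (i, j), the minimum total weight of any directed path from i to j (possibly empty when i = j).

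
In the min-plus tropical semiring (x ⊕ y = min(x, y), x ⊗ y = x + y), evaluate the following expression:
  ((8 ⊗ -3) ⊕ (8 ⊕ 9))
((8 ⊗ -3) ⊕ (8 ⊕ 9)) = 5

Expand innermost to outermost. Recall ⊕ takes the minimum of its arguments and ⊗ takes their sum. Working out the expression ((8 ⊗ -3) ⊕ (8 ⊕ 9)) gives 5.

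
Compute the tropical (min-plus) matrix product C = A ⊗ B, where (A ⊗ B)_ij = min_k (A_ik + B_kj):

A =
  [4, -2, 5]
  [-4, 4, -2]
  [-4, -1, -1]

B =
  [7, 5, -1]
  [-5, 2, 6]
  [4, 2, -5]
A ⊗ B =
  [-7, 0, 0]
  [-1, 0, -7]
  [-6, 1, -6]

Apply the min-plus product entry-by-entry:
  C[0][0] = min over k of (A[0][0] + B[0][0] = 4 + 7 = 11, A[0][1] + B[1][0] = -2 + -5 = -7, A[0][2] + B[2][0] = 5 + 4 = 9) = -7 (attained at k = 1)
  C[0][1] = min over k of (A[0][0] + B[0][1] = 4 + 5 = 9, A[0][1] + B[1][1] = -2 + 2 = 0, A[0][2] + B[2][1] = 5 + 2 = 7) = 0 (attained at k = 1)
  C[0][2] = min over k of (A[0][0] + B[0][2] = 4 + -1 = 3, A[0][1] + B[1][2] = -2 + 6 = 4, A[0][2] + B[2][2] = 5 + -5 = 0) = 0 (attained at k = 2)
  C[1][0] = min over k of (A[1][0] + B[0][0] = -4 + 7 = 3, A[1][1] + B[1][0] = 4 + -5 = -1, A[1][2] + B[2][0] = -2 + 4 = 2) = -1 (attained at k = 1)
  C[1][1] = min over k of (A[1][0] + B[0][1] = -4 + 5 = 1, A[1][1] + B[1][1] = 4 + 2 = 6, A[1][2] + B[2][1] = -2 + 2 = 0) = 0 (attained at k = 2)
  C[1][2] = min over k of (A[1][0] + B[0][2] = -4 + -1 = -5, A[1][1] + B[1][2] = 4 + 6 = 10, A[1][2] + B[2][2] = -2 + -5 = -7) = -7 (attained at k = 2)
  C[2][0] = min over k of (A[2][0] + B[0][0] = -4 + 7 = 3, A[2][1] + B[1][0] = -1 + -5 = -6, A[2][2] + B[2][0] = -1 + 4 = 3) = -6 (attained at k = 1)
  C[2][1] = min over k of (A[2][0] + B[0][1] = -4 + 5 = 1, A[2][1] + B[1][1] = -1 + 2 = 1, A[2][2] + B[2][1] = -1 + 2 = 1) = 1 (attained at k = 0)
  C[2][2] = min over k of (A[2][0] + B[0][2] = -4 + -1 = -5, A[2][1] + B[1][2] = -1 + 6 = 5, A[2][2] + B[2][2] = -1 + -5 = -6) = -6 (attained at k = 2)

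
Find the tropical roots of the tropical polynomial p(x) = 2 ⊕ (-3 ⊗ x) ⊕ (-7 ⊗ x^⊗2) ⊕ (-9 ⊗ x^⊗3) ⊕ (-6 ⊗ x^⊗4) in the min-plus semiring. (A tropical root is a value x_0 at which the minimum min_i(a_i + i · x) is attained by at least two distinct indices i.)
Roots: {-3, 2, 4, 5}

Each tropical root is a break point of the lower envelope of the lines y = a_i + i · x (there are 5 lines, with slopes 0, 1, ..., 4). Only the lines that attain the minimum somewhere contribute to roots; other lines are dominated. Here the surviving (envelope) indices are i = 4, i = 3, i = 2, i = 1, i = 0.
Intersections between consecutive envelope lines give the roots: for adjacent envelope indices i < j the intersection is x = (a_i − a_j) / (j − i). Reading off the sorted break points: {-3, 2, 4, 5}.
Verification: at each break x_0, at least two indices attain the minimum of min_i(a_i + i · x_0).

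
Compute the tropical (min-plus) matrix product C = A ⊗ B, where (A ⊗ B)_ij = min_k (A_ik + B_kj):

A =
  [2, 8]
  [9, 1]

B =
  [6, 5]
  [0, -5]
A ⊗ B =
  [8, 3]
  [1, -4]

Apply the min-plus product entry-by-entry:
  C[0][0] = min over k of (A[0][0] + B[0][0] = 2 + 6 = 8, A[0][1] + B[1][0] = 8 + 0 = 8) = 8 (attained at k = 0)
  C[0][1] = min over k of (A[0][0] + B[0][1] = 2 + 5 = 7, A[0][1] + B[1][1] = 8 + -5 = 3) = 3 (attained at k = 1)
  C[1][0] = min over k of (A[1][0] + B[0][0] = 9 + 6 = 15, A[1][1] + B[1][0] = 1 + 0 = 1) = 1 (attained at k = 1)
  C[1][1] = min over k of (A[1][0] + B[0][1] = 9 + 5 = 14, A[1][1] + B[1][1] = 1 + -5 = -4) = -4 (attained at k = 1)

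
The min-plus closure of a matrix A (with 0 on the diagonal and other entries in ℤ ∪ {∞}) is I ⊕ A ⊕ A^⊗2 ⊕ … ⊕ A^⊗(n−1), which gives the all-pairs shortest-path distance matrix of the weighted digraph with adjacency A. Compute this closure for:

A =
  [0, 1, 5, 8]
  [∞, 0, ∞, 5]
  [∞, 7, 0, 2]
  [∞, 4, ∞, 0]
Closure =
  [0, 1, 5, 6]
  [∞, 0, ∞, 5]
  [∞, 6, 0, 2]
  [∞, 4, ∞, 0]

This is the Floyd-Warshall all-pairs shortest-path computation. For each intermediate vertex k = 0, 1, …, 3, update dist[i][j] ← min(dist[i][j], dist[i][k] + dist[k][j]). The final matrix gives, for each (i, j), the minimum total weight of any directed path from i to j (possibly empty when i = j).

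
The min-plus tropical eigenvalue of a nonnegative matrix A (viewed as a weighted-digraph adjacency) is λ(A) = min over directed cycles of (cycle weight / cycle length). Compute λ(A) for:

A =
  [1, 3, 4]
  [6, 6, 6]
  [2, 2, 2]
λ(A) = 1

Enumerate directed cycles and compute their means (weight / length). Sample:
  cycle 0 → 0: weight = 1, length = 1, mean = 1/1 ≈ 1.000
  cycle 1 → 1: weight = 6, length = 1, mean = 6/1 ≈ 6.000
  cycle 2 → 2: weight = 2, length = 1, mean = 2/1 ≈ 2.000
  cycle 0 → 1 → 0: weight = 9, length = 2, mean = 9/2 ≈ 4.500
  cycle 0 → 2 → 0: weight = 6, length = 2, mean = 6/2 ≈ 3.000
  cycle 1 → 0 → 1: weight = 9, length = 2, mean = 9/2 ≈ 4.500
Minimum mean = 1.000, attained e.g. along the cycle 0 → 0 with weight 1 and length 1. So λ(A) = 1/1 = 1.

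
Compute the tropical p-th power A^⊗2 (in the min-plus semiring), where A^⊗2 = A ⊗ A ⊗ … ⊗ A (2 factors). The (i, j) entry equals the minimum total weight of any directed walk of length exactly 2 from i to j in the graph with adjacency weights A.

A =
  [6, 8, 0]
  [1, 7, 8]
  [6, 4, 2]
A^⊗2 =
  [6, 4, 2]
  [7, 9, 1]
  [5, 6, 4]

Each entry (A^⊗2)_ij equals the minimum over all length-2 walks i = v_0 → v_1 → … → v_2 = j of Σ_t A[v_t][v_{t+1}]. For example, for (i, j) = (0, 2) we minimise over 3 possible intermediate vertex sequences; the minimum is 2, attained along the walk 0 → 2 → 2.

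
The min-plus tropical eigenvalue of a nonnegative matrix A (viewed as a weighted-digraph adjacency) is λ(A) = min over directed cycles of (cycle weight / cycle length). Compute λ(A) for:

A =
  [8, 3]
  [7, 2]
λ(A) = 2

Enumerate directed cycles and compute their means (weight / length). Sample:
  cycle 0 → 0: weight = 8, length = 1, mean = 8/1 ≈ 8.000
  cycle 1 → 1: weight = 2, length = 1, mean = 2/1 ≈ 2.000
  cycle 0 → 1 → 0: weight = 10, length = 2, mean = 10/2 ≈ 5.000
  cycle 1 → 0 → 1: weight = 10, length = 2, mean = 10/2 ≈ 5.000
Minimum mean = 2.000, attained e.g. along the cycle 1 → 1 with weight 2 and length 1. So λ(A) = 2/1 = 2.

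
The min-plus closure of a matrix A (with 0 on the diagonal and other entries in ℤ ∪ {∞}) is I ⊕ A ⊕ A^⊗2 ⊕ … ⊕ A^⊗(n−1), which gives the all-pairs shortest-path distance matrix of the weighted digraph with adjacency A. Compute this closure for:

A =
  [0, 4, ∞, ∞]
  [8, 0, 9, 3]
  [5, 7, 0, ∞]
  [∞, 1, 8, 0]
Closure =
  [0, 4, 13, 7]
  [8, 0, 9, 3]
  [5, 7, 0, 10]
  [9, 1, 8, 0]

This is the Floyd-Warshall all-pairs shortest-path computation. For each intermediate vertex k = 0, 1, …, 3, update dist[i][j] ← min(dist[i][j], dist[i][k] + dist[k][j]). The final matrix gives, for each (i, j), the minimum total weight of any directed path from i to j (possibly empty when i = j).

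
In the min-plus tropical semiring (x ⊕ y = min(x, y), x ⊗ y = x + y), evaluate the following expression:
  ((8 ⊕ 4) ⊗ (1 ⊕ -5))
((8 ⊕ 4) ⊗ (1 ⊕ -5)) = -1

Expand innermost to outermost. Recall ⊕ takes the minimum of its arguments and ⊗ takes their sum. Working out the expression ((8 ⊕ 4) ⊗ (1 ⊕ -5)) gives -1.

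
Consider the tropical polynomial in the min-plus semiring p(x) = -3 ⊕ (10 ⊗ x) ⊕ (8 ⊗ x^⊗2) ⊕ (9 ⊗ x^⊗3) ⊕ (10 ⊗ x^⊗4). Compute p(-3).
p(-3) = -3

A tropical monomial a ⊗ x^⊗i evaluates to a + i · x. Evaluating each term at x = -3:
  Term 0 contributes -3 + 0 · -3 = -3
  Term 1 contributes 10 + 1 · -3 = 7
  Term 2 contributes 8 + 2 · -3 = 2
  Term 3 contributes 9 + 3 · -3 = 0
  Term 4 contributes 10 + 4 · -3 = -2
p(-3) = ⊕ of these = min[-3, 7, 2, 0, -2] = -3.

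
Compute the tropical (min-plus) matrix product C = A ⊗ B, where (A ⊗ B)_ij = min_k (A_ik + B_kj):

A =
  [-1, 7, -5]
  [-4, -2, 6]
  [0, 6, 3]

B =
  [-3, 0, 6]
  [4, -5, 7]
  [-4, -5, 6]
A ⊗ B =
  [-9, -10, 1]
  [-7, -7, 2]
  [-3, -2, 6]

Apply the min-plus product entry-by-entry:
  C[0][0] = min over k of (A[0][0] + B[0][0] = -1 + -3 = -4, A[0][1] + B[1][0] = 7 + 4 = 11, A[0][2] + B[2][0] = -5 + -4 = -9) = -9 (attained at k = 2)
  C[0][1] = min over k of (A[0][0] + B[0][1] = -1 + 0 = -1, A[0][1] + B[1][1] = 7 + -5 = 2, A[0][2] + B[2][1] = -5 + -5 = -10) = -10 (attained at k = 2)
  C[0][2] = min over k of (A[0][0] + B[0][2] = -1 + 6 = 5, A[0][1] + B[1][2] = 7 + 7 = 14, A[0][2] + B[2][2] = -5 + 6 = 1) = 1 (attained at k = 2)
  C[1][0] = min over k of (A[1][0] + B[0][0] = -4 + -3 = -7, A[1][1] + B[1][0] = -2 + 4 = 2, A[1][2] + B[2][0] = 6 + -4 = 2) = -7 (attained at k = 0)
  C[1][1] = min over k of (A[1][0] + B[0][1] = -4 + 0 = -4, A[1][1] + B[1][1] = -2 + -5 = -7, A[1][2] + B[2][1] = 6 + -5 = 1) = -7 (attained at k = 1)
  C[1][2] = min over k of (A[1][0] + B[0][2] = -4 + 6 = 2, A[1][1] + B[1][2] = -2 + 7 = 5, A[1][2] + B[2][2] = 6 + 6 = 12) = 2 (attained at k = 0)
  C[2][0] = min over k of (A[2][0] + B[0][0] = 0 + -3 = -3, A[2][1] + B[1][0] = 6 + 4 = 10, A[2][2] + B[2][0] = 3 + -4 = -1) = -3 (attained at k = 0)
  C[2][1] = min over k of (A[2][0] + B[0][1] = 0 + 0 = 0, A[2][1] + B[1][1] = 6 + -5 = 1, A[2][2] + B[2][1] = 3 + -5 = -2) = -2 (attained at k = 2)
  C[2][2] = min over k of (A[2][0] + B[0][2] = 0 + 6 = 6, A[2][1] + B[1][2] = 6 + 7 = 13, A[2][2] + B[2][2] = 3 + 6 = 9) = 6 (attained at k = 0)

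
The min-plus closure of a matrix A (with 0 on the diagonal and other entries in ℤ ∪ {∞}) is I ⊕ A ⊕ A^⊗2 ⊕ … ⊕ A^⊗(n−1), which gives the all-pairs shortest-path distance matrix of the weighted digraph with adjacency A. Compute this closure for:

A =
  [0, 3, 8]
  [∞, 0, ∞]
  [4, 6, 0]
Closure =
  [0, 3, 8]
  [∞, 0, ∞]
  [4, 6, 0]

This is the Floyd-Warshall all-pairs shortest-path computation. For each intermediate vertex k = 0, 1, …, 2, update dist[i][j] ← min(dist[i][j], dist[i][k] + dist[k][j]). The final matrix gives, for each (i, j), the minimum total weight of any directed path from i to j (possibly empty when i = j).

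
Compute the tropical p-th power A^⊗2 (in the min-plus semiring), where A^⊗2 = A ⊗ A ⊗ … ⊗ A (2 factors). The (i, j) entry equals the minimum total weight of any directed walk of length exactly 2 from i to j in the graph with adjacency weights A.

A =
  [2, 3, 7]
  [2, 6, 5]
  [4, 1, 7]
A^⊗2 =
  [4, 5, 8]
  [4, 5, 9]
  [3, 7, 6]

Each entry (A^⊗2)_ij equals the minimum over all length-2 walks i = v_0 → v_1 → … → v_2 = j of Σ_t A[v_t][v_{t+1}]. For example, for (i, j) = (0, 2) we minimise over 3 possible intermediate vertex sequences; the minimum is 8, attained along the walk 0 → 1 → 2.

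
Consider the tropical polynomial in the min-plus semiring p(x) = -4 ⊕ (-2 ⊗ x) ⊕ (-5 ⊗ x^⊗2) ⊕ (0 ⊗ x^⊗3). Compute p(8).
p(8) = -4

A tropical monomial a ⊗ x^⊗i evaluates to a + i · x. Evaluating each term at x = 8:
  Term 0 contributes -4 + 0 · 8 = -4
  Term 1 contributes -2 + 1 · 8 = 6
  Term 2 contributes -5 + 2 · 8 = 11
  Term 3 contributes 0 + 3 · 8 = 24
p(8) = ⊕ of these = min[-4, 6, 11, 24] = -4.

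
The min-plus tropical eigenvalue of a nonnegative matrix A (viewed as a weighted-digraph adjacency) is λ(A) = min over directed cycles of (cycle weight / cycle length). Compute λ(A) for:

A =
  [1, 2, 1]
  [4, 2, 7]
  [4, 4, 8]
λ(A) = 1

Enumerate directed cycles and compute their means (weight / length). Sample:
  cycle 0 → 0: weight = 1, length = 1, mean = 1/1 ≈ 1.000
  cycle 1 → 1: weight = 2, length = 1, mean = 2/1 ≈ 2.000
  cycle 2 → 2: weight = 8, length = 1, mean = 8/1 ≈ 8.000
  cycle 0 → 1 → 0: weight = 6, length = 2, mean = 6/2 ≈ 3.000
  cycle 0 → 2 → 0: weight = 5, length = 2, mean = 5/2 ≈ 2.500
  cycle 1 → 0 → 1: weight = 6, length = 2, mean = 6/2 ≈ 3.000
Minimum mean = 1.000, attained e.g. along the cycle 0 → 0 with weight 1 and length 1. So λ(A) = 1/1 = 1.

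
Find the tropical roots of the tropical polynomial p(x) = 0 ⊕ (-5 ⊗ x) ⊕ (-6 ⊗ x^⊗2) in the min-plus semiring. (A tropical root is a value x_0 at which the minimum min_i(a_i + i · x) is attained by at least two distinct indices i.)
Roots: {1, 5}

Each tropical root is a break point of the lower envelope of the lines y = a_i + i · x (there are 3 lines, with slopes 0, 1, ..., 2). Only the lines that attain the minimum somewhere contribute to roots; other lines are dominated. Here the surviving (envelope) indices are i = 2, i = 1, i = 0.
Intersections between consecutive envelope lines give the roots: for adjacent envelope indices i < j the intersection is x = (a_i − a_j) / (j − i). Reading off the sorted break points: {1, 5}.
Verification: at each break x_0, at least two indices attain the minimum of min_i(a_i + i · x_0).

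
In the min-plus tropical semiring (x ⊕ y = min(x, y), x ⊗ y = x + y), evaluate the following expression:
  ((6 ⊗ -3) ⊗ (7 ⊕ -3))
((6 ⊗ -3) ⊗ (7 ⊕ -3)) = 0

Expand innermost to outermost. Recall ⊕ takes the minimum of its arguments and ⊗ takes their sum. Working out the expression ((6 ⊗ -3) ⊗ (7 ⊕ -3)) gives 0.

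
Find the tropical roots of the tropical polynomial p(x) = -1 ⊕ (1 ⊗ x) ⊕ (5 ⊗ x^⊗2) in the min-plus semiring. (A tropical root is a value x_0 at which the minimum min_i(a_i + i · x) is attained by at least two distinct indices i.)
Roots: {-4, -2}

Each tropical root is a break point of the lower envelope of the lines y = a_i + i · x (there are 3 lines, with slopes 0, 1, ..., 2). Only the lines that attain the minimum somewhere contribute to roots; other lines are dominated. Here the surviving (envelope) indices are i = 2, i = 1, i = 0.
Intersections between consecutive envelope lines give the roots: for adjacent envelope indices i < j the intersection is x = (a_i − a_j) / (j − i). Reading off the sorted break points: {-4, -2}.
Verification: at each break x_0, at least two indices attain the minimum of min_i(a_i + i · x_0).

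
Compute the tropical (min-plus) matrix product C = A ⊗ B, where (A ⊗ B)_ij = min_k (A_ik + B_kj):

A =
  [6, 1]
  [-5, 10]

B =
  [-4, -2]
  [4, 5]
A ⊗ B =
  [2, 4]
  [-9, -7]

Apply the min-plus product entry-by-entry:
  C[0][0] = min over k of (A[0][0] + B[0][0] = 6 + -4 = 2, A[0][1] + B[1][0] = 1 + 4 = 5) = 2 (attained at k = 0)
  C[0][1] = min over k of (A[0][0] + B[0][1] = 6 + -2 = 4, A[0][1] + B[1][1] = 1 + 5 = 6) = 4 (attained at k = 0)
  C[1][0] = min over k of (A[1][0] + B[0][0] = -5 + -4 = -9, A[1][1] + B[1][0] = 10 + 4 = 14) = -9 (attained at k = 0)
  C[1][1] = min over k of (A[1][0] + B[0][1] = -5 + -2 = -7, A[1][1] + B[1][1] = 10 + 5 = 15) = -7 (attained at k = 0)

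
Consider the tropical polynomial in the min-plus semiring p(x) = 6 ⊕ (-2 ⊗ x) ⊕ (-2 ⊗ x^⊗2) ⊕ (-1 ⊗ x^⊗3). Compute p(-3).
p(-3) = -10

A tropical monomial a ⊗ x^⊗i evaluates to a + i · x. Evaluating each term at x = -3:
  Term 0 contributes 6 + 0 · -3 = 6
  Term 1 contributes -2 + 1 · -3 = -5
  Term 2 contributes -2 + 2 · -3 = -8
  Term 3 contributes -1 + 3 · -3 = -10
p(-3) = ⊕ of these = min[6, -5, -8, -10] = -10.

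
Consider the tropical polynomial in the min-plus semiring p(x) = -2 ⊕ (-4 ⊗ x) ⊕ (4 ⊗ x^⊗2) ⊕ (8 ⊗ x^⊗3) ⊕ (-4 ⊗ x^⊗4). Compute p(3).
p(3) = -2

A tropical monomial a ⊗ x^⊗i evaluates to a + i · x. Evaluating each term at x = 3:
  Term 0 contributes -2 + 0 · 3 = -2
  Term 1 contributes -4 + 1 · 3 = -1
  Term 2 contributes 4 + 2 · 3 = 10
  Term 3 contributes 8 + 3 · 3 = 17
  Term 4 contributes -4 + 4 · 3 = 8
p(3) = ⊕ of these = min[-2, -1, 10, 17, 8] = -2.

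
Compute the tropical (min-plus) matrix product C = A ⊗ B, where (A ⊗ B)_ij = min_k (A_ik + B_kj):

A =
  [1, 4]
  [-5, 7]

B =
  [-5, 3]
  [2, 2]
A ⊗ B =
  [-4, 4]
  [-10, -2]

Apply the min-plus product entry-by-entry:
  C[0][0] = min over k of (A[0][0] + B[0][0] = 1 + -5 = -4, A[0][1] + B[1][0] = 4 + 2 = 6) = -4 (attained at k = 0)
  C[0][1] = min over k of (A[0][0] + B[0][1] = 1 + 3 = 4, A[0][1] + B[1][1] = 4 + 2 = 6) = 4 (attained at k = 0)
  C[1][0] = min over k of (A[1][0] + B[0][0] = -5 + -5 = -10, A[1][1] + B[1][0] = 7 + 2 = 9) = -10 (attained at k = 0)
  C[1][1] = min over k of (A[1][0] + B[0][1] = -5 + 3 = -2, A[1][1] + B[1][1] = 7 + 2 = 9) = -2 (attained at k = 0)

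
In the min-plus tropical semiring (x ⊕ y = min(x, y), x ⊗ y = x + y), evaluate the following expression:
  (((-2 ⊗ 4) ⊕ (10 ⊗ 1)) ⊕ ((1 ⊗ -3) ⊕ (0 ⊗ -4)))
(((-2 ⊗ 4) ⊕ (10 ⊗ 1)) ⊕ ((1 ⊗ -3) ⊕ (0 ⊗ -4))) = -4

Expand innermost to outermost. Recall ⊕ takes the minimum of its arguments and ⊗ takes their sum. Working out the expression (((-2 ⊗ 4) ⊕ (10 ⊗ 1)) ⊕ ((1 ⊗ -3) ⊕ (0 ⊗ -4))) gives -4.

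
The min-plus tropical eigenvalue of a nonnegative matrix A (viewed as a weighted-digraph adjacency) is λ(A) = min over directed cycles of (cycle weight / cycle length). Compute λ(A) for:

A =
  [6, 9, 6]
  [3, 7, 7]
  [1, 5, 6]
λ(A) = 7/2

Enumerate directed cycles and compute their means (weight / length). Sample:
  cycle 0 → 0: weight = 6, length = 1, mean = 6/1 ≈ 6.000
  cycle 1 → 1: weight = 7, length = 1, mean = 7/1 ≈ 7.000
  cycle 2 → 2: weight = 6, length = 1, mean = 6/1 ≈ 6.000
  cycle 0 → 1 → 0: weight = 12, length = 2, mean = 12/2 ≈ 6.000
  cycle 0 → 2 → 0: weight = 7, length = 2, mean = 7/2 ≈ 3.500
  cycle 1 → 0 → 1: weight = 12, length = 2, mean = 12/2 ≈ 6.000
Minimum mean = 3.500, attained e.g. along the cycle 0 → 2 → 0 with weight 7 and length 2. So λ(A) = 7/2 = 7/2.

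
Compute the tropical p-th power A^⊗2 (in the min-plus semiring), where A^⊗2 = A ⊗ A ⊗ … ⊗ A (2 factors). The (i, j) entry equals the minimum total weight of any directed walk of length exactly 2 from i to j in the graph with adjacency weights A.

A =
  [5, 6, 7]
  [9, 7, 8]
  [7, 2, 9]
A^⊗2 =
  [10, 9, 12]
  [14, 10, 15]
  [11, 9, 10]

Each entry (A^⊗2)_ij equals the minimum over all length-2 walks i = v_0 → v_1 → … → v_2 = j of Σ_t A[v_t][v_{t+1}]. For example, for (i, j) = (0, 2) we minimise over 3 possible intermediate vertex sequences; the minimum is 12, attained along the walk 0 → 0 → 2.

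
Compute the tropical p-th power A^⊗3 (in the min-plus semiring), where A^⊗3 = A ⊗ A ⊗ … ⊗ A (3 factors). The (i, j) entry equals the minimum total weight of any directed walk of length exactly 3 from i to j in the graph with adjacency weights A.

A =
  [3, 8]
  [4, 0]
A^⊗3 =
  [9, 8]
  [4, 0]

Each entry (A^⊗3)_ij equals the minimum over all length-3 walks i = v_0 → v_1 → … → v_3 = j of Σ_t A[v_t][v_{t+1}]. For example, for (i, j) = (0, 1) we minimise over 4 possible intermediate vertex sequences; the minimum is 8, attained along the walk 0 → 1 → 1 → 1.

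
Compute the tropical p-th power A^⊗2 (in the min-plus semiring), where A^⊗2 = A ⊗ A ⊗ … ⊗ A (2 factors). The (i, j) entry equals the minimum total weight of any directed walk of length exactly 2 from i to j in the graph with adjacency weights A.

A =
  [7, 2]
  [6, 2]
A^⊗2 =
  [8, 4]
  [8, 4]

Each entry (A^⊗2)_ij equals the minimum over all length-2 walks i = v_0 → v_1 → … → v_2 = j of Σ_t A[v_t][v_{t+1}]. For example, for (i, j) = (0, 1) we minimise over 2 possible intermediate vertex sequences; the minimum is 4, attained along the walk 0 → 1 → 1.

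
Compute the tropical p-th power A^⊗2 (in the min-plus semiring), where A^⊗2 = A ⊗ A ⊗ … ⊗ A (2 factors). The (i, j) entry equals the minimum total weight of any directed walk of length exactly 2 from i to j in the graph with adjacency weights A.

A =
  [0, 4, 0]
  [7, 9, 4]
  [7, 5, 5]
A^⊗2 =
  [0, 4, 0]
  [7, 9, 7]
  [7, 10, 7]

Each entry (A^⊗2)_ij equals the minimum over all length-2 walks i = v_0 → v_1 → … → v_2 = j of Σ_t A[v_t][v_{t+1}]. For example, for (i, j) = (0, 2) we minimise over 3 possible intermediate vertex sequences; the minimum is 0, attained along the walk 0 → 0 → 2.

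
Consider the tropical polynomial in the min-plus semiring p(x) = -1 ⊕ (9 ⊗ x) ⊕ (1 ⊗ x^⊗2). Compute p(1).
p(1) = -1

A tropical monomial a ⊗ x^⊗i evaluates to a + i · x. Evaluating each term at x = 1:
  Term 0 contributes -1 + 0 · 1 = -1
  Term 1 contributes 9 + 1 · 1 = 10
  Term 2 contributes 1 + 2 · 1 = 3
p(1) = ⊕ of these = min[-1, 10, 3] = -1.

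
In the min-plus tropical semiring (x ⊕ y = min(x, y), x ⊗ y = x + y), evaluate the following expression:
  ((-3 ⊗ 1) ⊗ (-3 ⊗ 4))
((-3 ⊗ 1) ⊗ (-3 ⊗ 4)) = -1

Expand innermost to outermost. Recall ⊕ takes the minimum of its arguments and ⊗ takes their sum. Working out the expression ((-3 ⊗ 1) ⊗ (-3 ⊗ 4)) gives -1.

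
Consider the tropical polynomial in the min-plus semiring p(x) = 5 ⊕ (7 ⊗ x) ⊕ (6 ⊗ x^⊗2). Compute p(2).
p(2) = 5

A tropical monomial a ⊗ x^⊗i evaluates to a + i · x. Evaluating each term at x = 2:
  Term 0 contributes 5 + 0 · 2 = 5
  Term 1 contributes 7 + 1 · 2 = 9
  Term 2 contributes 6 + 2 · 2 = 10
p(2) = ⊕ of these = min[5, 9, 10] = 5.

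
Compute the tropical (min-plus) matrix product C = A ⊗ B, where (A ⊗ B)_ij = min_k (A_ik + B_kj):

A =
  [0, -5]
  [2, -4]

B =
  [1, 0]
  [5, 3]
A ⊗ B =
  [0, -2]
  [1, -1]

Apply the min-plus product entry-by-entry:
  C[0][0] = min over k of (A[0][0] + B[0][0] = 0 + 1 = 1, A[0][1] + B[1][0] = -5 + 5 = 0) = 0 (attained at k = 1)
  C[0][1] = min over k of (A[0][0] + B[0][1] = 0 + 0 = 0, A[0][1] + B[1][1] = -5 + 3 = -2) = -2 (attained at k = 1)
  C[1][0] = min over k of (A[1][0] + B[0][0] = 2 + 1 = 3, A[1][1] + B[1][0] = -4 + 5 = 1) = 1 (attained at k = 1)
  C[1][1] = min over k of (A[1][0] + B[0][1] = 2 + 0 = 2, A[1][1] + B[1][1] = -4 + 3 = -1) = -1 (attained at k = 1)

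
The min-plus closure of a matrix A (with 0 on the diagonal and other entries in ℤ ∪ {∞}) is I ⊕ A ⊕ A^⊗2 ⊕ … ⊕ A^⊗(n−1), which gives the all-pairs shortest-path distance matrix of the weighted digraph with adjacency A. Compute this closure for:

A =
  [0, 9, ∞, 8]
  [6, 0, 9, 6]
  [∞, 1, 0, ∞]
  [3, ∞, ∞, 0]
Closure =
  [0, 9, 18, 8]
  [6, 0, 9, 6]
  [7, 1, 0, 7]
  [3, 12, 21, 0]

This is the Floyd-Warshall all-pairs shortest-path computation. For each intermediate vertex k = 0, 1, …, 3, update dist[i][j] ← min(dist[i][j], dist[i][k] + dist[k][j]). The final matrix gives, for each (i, j), the minimum total weight of any directed path from i to j (possibly empty when i = j).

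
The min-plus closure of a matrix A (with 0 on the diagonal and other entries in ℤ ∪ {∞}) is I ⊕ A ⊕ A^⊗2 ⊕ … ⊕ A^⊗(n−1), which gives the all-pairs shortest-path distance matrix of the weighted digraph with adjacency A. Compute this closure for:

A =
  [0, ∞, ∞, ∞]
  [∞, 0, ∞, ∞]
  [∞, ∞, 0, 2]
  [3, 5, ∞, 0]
Closure =
  [0, ∞, ∞, ∞]
  [∞, 0, ∞, ∞]
  [5, 7, 0, 2]
  [3, 5, ∞, 0]

This is the Floyd-Warshall all-pairs shortest-path computation. For each intermediate vertex k = 0, 1, …, 3, update dist[i][j] ← min(dist[i][j], dist[i][k] + dist[k][j]). The final matrix gives, for each (i, j), the minimum total weight of any directed path from i to j (possibly empty when i = j).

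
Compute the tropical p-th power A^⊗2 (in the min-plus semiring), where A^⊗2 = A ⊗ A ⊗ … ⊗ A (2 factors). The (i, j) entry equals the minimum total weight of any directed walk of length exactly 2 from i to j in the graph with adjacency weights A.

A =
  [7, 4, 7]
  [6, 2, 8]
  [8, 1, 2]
A^⊗2 =
  [10, 6, 9]
  [8, 4, 10]
  [7, 3, 4]

Each entry (A^⊗2)_ij equals the minimum over all length-2 walks i = v_0 → v_1 → … → v_2 = j of Σ_t A[v_t][v_{t+1}]. For example, for (i, j) = (0, 2) we minimise over 3 possible intermediate vertex sequences; the minimum is 9, attained along the walk 0 → 2 → 2.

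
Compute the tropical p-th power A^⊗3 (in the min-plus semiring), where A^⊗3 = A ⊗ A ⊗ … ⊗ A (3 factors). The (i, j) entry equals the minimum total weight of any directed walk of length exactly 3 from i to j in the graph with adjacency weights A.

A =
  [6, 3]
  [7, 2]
A^⊗3 =
  [12, 7]
  [11, 6]

Each entry (A^⊗3)_ij equals the minimum over all length-3 walks i = v_0 → v_1 → … → v_3 = j of Σ_t A[v_t][v_{t+1}]. For example, for (i, j) = (0, 1) we minimise over 4 possible intermediate vertex sequences; the minimum is 7, attained along the walk 0 → 1 → 1 → 1.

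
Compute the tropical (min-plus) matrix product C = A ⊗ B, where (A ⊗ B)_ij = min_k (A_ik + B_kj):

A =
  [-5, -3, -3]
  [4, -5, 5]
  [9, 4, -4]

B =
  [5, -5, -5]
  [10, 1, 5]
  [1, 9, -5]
A ⊗ B =
  [-2, -10, -10]
  [5, -4, -1]
  [-3, 4, -9]

Apply the min-plus product entry-by-entry:
  C[0][0] = min over k of (A[0][0] + B[0][0] = -5 + 5 = 0, A[0][1] + B[1][0] = -3 + 10 = 7, A[0][2] + B[2][0] = -3 + 1 = -2) = -2 (attained at k = 2)
  C[0][1] = min over k of (A[0][0] + B[0][1] = -5 + -5 = -10, A[0][1] + B[1][1] = -3 + 1 = -2, A[0][2] + B[2][1] = -3 + 9 = 6) = -10 (attained at k = 0)
  C[0][2] = min over k of (A[0][0] + B[0][2] = -5 + -5 = -10, A[0][1] + B[1][2] = -3 + 5 = 2, A[0][2] + B[2][2] = -3 + -5 = -8) = -10 (attained at k = 0)
  C[1][0] = min over k of (A[1][0] + B[0][0] = 4 + 5 = 9, A[1][1] + B[1][0] = -5 + 10 = 5, A[1][2] + B[2][0] = 5 + 1 = 6) = 5 (attained at k = 1)
  C[1][1] = min over k of (A[1][0] + B[0][1] = 4 + -5 = -1, A[1][1] + B[1][1] = -5 + 1 = -4, A[1][2] + B[2][1] = 5 + 9 = 14) = -4 (attained at k = 1)
  C[1][2] = min over k of (A[1][0] + B[0][2] = 4 + -5 = -1, A[1][1] + B[1][2] = -5 + 5 = 0, A[1][2] + B[2][2] = 5 + -5 = 0) = -1 (attained at k = 0)
  C[2][0] = min over k of (A[2][0] + B[0][0] = 9 + 5 = 14, A[2][1] + B[1][0] = 4 + 10 = 14, A[2][2] + B[2][0] = -4 + 1 = -3) = -3 (attained at k = 2)
  C[2][1] = min over k of (A[2][0] + B[0][1] = 9 + -5 = 4, A[2][1] + B[1][1] = 4 + 1 = 5, A[2][2] + B[2][1] = -4 + 9 = 5) = 4 (attained at k = 0)
  C[2][2] = min over k of (A[2][0] + B[0][2] = 9 + -5 = 4, A[2][1] + B[1][2] = 4 + 5 = 9, A[2][2] + B[2][2] = -4 + -5 = -9) = -9 (attained at k = 2)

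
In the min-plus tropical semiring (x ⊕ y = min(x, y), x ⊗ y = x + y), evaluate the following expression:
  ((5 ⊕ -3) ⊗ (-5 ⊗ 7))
((5 ⊕ -3) ⊗ (-5 ⊗ 7)) = -1

Expand innermost to outermost. Recall ⊕ takes the minimum of its arguments and ⊗ takes their sum. Working out the expression ((5 ⊕ -3) ⊗ (-5 ⊗ 7)) gives -1.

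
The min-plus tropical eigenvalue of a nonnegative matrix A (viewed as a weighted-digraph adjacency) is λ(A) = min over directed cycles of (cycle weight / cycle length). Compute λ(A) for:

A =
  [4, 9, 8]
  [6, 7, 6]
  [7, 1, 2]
λ(A) = 2

Enumerate directed cycles and compute their means (weight / length). Sample:
  cycle 0 → 0: weight = 4, length = 1, mean = 4/1 ≈ 4.000
  cycle 1 → 1: weight = 7, length = 1, mean = 7/1 ≈ 7.000
  cycle 2 → 2: weight = 2, length = 1, mean = 2/1 ≈ 2.000
  cycle 0 → 1 → 0: weight = 15, length = 2, mean = 15/2 ≈ 7.500
  cycle 0 → 2 → 0: weight = 15, length = 2, mean = 15/2 ≈ 7.500
  cycle 1 → 0 → 1: weight = 15, length = 2, mean = 15/2 ≈ 7.500
Minimum mean = 2.000, attained e.g. along the cycle 2 → 2 with weight 2 and length 1. So λ(A) = 2/1 = 2.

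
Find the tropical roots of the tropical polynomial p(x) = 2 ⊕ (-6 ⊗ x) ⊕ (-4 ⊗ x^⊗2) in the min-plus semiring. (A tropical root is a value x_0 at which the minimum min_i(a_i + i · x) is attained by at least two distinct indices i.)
Roots: {-2, 8}

Each tropical root is a break point of the lower envelope of the lines y = a_i + i · x (there are 3 lines, with slopes 0, 1, ..., 2). Only the lines that attain the minimum somewhere contribute to roots; other lines are dominated. Here the surviving (envelope) indices are i = 2, i = 1, i = 0.
Intersections between consecutive envelope lines give the roots: for adjacent envelope indices i < j the intersection is x = (a_i − a_j) / (j − i). Reading off the sorted break points: {-2, 8}.
Verification: at each break x_0, at least two indices attain the minimum of min_i(a_i + i · x_0).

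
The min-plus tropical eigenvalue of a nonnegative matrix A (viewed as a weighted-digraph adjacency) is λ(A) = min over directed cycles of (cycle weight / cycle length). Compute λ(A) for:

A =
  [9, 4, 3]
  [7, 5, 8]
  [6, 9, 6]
λ(A) = 9/2

Enumerate directed cycles and compute their means (weight / length). Sample:
  cycle 0 → 0: weight = 9, length = 1, mean = 9/1 ≈ 9.000
  cycle 1 → 1: weight = 5, length = 1, mean = 5/1 ≈ 5.000
  cycle 2 → 2: weight = 6, length = 1, mean = 6/1 ≈ 6.000
  cycle 0 → 1 → 0: weight = 11, length = 2, mean = 11/2 ≈ 5.500
  cycle 0 → 2 → 0: weight = 9, length = 2, mean = 9/2 ≈ 4.500
  cycle 1 → 0 → 1: weight = 11, length = 2, mean = 11/2 ≈ 5.500
Minimum mean = 4.500, attained e.g. along the cycle 0 → 2 → 0 with weight 9 and length 2. So λ(A) = 9/2 = 9/2.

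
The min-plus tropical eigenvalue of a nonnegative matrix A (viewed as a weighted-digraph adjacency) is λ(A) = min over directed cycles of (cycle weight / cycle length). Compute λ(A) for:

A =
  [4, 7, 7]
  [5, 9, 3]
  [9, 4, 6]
λ(A) = 7/2

Enumerate directed cycles and compute their means (weight / length). Sample:
  cycle 0 → 0: weight = 4, length = 1, mean = 4/1 ≈ 4.000
  cycle 1 → 1: weight = 9, length = 1, mean = 9/1 ≈ 9.000
  cycle 2 → 2: weight = 6, length = 1, mean = 6/1 ≈ 6.000
  cycle 0 → 1 → 0: weight = 12, length = 2, mean = 12/2 ≈ 6.000
  cycle 0 → 2 → 0: weight = 16, length = 2, mean = 16/2 ≈ 8.000
  cycle 1 → 0 → 1: weight = 12, length = 2, mean = 12/2 ≈ 6.000
Minimum mean = 3.500, attained e.g. along the cycle 1 → 2 → 1 with weight 7 and length 2. So λ(A) = 7/2 = 7/2.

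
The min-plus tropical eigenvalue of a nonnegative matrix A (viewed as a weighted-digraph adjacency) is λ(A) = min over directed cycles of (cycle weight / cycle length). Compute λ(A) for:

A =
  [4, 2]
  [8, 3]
λ(A) = 3

Enumerate directed cycles and compute their means (weight / length). Sample:
  cycle 0 → 0: weight = 4, length = 1, mean = 4/1 ≈ 4.000
  cycle 1 → 1: weight = 3, length = 1, mean = 3/1 ≈ 3.000
  cycle 0 → 1 → 0: weight = 10, length = 2, mean = 10/2 ≈ 5.000
  cycle 1 → 0 → 1: weight = 10, length = 2, mean = 10/2 ≈ 5.000
Minimum mean = 3.000, attained e.g. along the cycle 1 → 1 with weight 3 and length 1. So λ(A) = 3/1 = 3.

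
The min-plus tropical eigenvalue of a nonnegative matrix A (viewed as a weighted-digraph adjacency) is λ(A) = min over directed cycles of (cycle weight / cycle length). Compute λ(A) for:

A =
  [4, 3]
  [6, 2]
λ(A) = 2

Enumerate directed cycles and compute their means (weight / length). Sample:
  cycle 0 → 0: weight = 4, length = 1, mean = 4/1 ≈ 4.000
  cycle 1 → 1: weight = 2, length = 1, mean = 2/1 ≈ 2.000
  cycle 0 → 1 → 0: weight = 9, length = 2, mean = 9/2 ≈ 4.500
  cycle 1 → 0 → 1: weight = 9, length = 2, mean = 9/2 ≈ 4.500
Minimum mean = 2.000, attained e.g. along the cycle 1 → 1 with weight 2 and length 1. So λ(A) = 2/1 = 2.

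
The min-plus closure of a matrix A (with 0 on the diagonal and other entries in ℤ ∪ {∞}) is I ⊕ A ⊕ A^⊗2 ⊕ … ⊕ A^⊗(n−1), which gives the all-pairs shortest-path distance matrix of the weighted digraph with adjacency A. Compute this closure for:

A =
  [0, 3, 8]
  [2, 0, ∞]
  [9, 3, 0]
Closure =
  [0, 3, 8]
  [2, 0, 10]
  [5, 3, 0]

This is the Floyd-Warshall all-pairs shortest-path computation. For each intermediate vertex k = 0, 1, …, 2, update dist[i][j] ← min(dist[i][j], dist[i][k] + dist[k][j]). The final matrix gives, for each (i, j), the minimum total weight of any directed path from i to j (possibly empty when i = j).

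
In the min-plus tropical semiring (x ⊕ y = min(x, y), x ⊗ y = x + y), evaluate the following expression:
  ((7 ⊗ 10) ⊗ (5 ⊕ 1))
((7 ⊗ 10) ⊗ (5 ⊕ 1)) = 18

Expand innermost to outermost. Recall ⊕ takes the minimum of its arguments and ⊗ takes their sum. Working out the expression ((7 ⊗ 10) ⊗ (5 ⊕ 1)) gives 18.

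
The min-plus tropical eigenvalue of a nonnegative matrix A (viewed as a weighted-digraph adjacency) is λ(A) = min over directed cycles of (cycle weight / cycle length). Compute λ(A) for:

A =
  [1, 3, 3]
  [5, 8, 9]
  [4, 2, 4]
λ(A) = 1

Enumerate directed cycles and compute their means (weight / length). Sample:
  cycle 0 → 0: weight = 1, length = 1, mean = 1/1 ≈ 1.000
  cycle 1 → 1: weight = 8, length = 1, mean = 8/1 ≈ 8.000
  cycle 2 → 2: weight = 4, length = 1, mean = 4/1 ≈ 4.000
  cycle 0 → 1 → 0: weight = 8, length = 2, mean = 8/2 ≈ 4.000
  cycle 0 → 2 → 0: weight = 7, length = 2, mean = 7/2 ≈ 3.500
  cycle 1 → 0 → 1: weight = 8, length = 2, mean = 8/2 ≈ 4.000
Minimum mean = 1.000, attained e.g. along the cycle 0 → 0 with weight 1 and length 1. So λ(A) = 1/1 = 1.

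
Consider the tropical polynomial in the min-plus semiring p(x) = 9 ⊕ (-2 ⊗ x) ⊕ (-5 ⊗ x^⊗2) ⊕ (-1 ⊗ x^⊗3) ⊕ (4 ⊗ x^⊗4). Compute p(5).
p(5) = 3

A tropical monomial a ⊗ x^⊗i evaluates to a + i · x. Evaluating each term at x = 5:
  Term 0 contributes 9 + 0 · 5 = 9
  Term 1 contributes -2 + 1 · 5 = 3
  Term 2 contributes -5 + 2 · 5 = 5
  Term 3 contributes -1 + 3 · 5 = 14
  Term 4 contributes 4 + 4 · 5 = 24
p(5) = ⊕ of these = min[9, 3, 5, 14, 24] = 3.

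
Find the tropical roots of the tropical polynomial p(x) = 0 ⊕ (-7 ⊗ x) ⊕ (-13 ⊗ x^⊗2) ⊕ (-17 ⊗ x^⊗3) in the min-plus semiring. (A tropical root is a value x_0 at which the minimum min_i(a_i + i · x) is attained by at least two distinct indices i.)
Roots: {4, 6, 7}

Each tropical root is a break point of the lower envelope of the lines y = a_i + i · x (there are 4 lines, with slopes 0, 1, ..., 3). Only the lines that attain the minimum somewhere contribute to roots; other lines are dominated. Here the surviving (envelope) indices are i = 3, i = 2, i = 1, i = 0.
Intersections between consecutive envelope lines give the roots: for adjacent envelope indices i < j the intersection is x = (a_i − a_j) / (j − i). Reading off the sorted break points: {4, 6, 7}.
Verification: at each break x_0, at least two indices attain the minimum of min_i(a_i + i · x_0).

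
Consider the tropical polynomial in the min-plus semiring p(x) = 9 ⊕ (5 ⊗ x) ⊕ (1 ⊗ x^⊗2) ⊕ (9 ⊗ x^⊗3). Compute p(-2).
p(-2) = -3

A tropical monomial a ⊗ x^⊗i evaluates to a + i · x. Evaluating each term at x = -2:
  Term 0 contributes 9 + 0 · -2 = 9
  Term 1 contributes 5 + 1 · -2 = 3
  Term 2 contributes 1 + 2 · -2 = -3
  Term 3 contributes 9 + 3 · -2 = 3
p(-2) = ⊕ of these = min[9, 3, -3, 3] = -3.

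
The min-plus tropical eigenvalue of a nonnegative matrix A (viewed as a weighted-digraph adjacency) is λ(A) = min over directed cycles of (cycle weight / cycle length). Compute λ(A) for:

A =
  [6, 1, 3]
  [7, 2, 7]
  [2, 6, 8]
λ(A) = 2

Enumerate directed cycles and compute their means (weight / length). Sample:
  cycle 0 → 0: weight = 6, length = 1, mean = 6/1 ≈ 6.000
  cycle 1 → 1: weight = 2, length = 1, mean = 2/1 ≈ 2.000
  cycle 2 → 2: weight = 8, length = 1, mean = 8/1 ≈ 8.000
  cycle 0 → 1 → 0: weight = 8, length = 2, mean = 8/2 ≈ 4.000
  cycle 0 → 2 → 0: weight = 5, length = 2, mean = 5/2 ≈ 2.500
  cycle 1 → 0 → 1: weight = 8, length = 2, mean = 8/2 ≈ 4.000
Minimum mean = 2.000, attained e.g. along the cycle 1 → 1 with weight 2 and length 1. So λ(A) = 2/1 = 2.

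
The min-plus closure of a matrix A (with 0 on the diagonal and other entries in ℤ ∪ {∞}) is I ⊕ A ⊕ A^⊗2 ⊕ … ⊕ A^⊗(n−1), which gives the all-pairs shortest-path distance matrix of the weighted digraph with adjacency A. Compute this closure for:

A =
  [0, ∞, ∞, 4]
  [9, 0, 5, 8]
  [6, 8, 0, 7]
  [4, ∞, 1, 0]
Closure =
  [0, 13, 5, 4]
  [9, 0, 5, 8]
  [6, 8, 0, 7]
  [4, 9, 1, 0]

This is the Floyd-Warshall all-pairs shortest-path computation. For each intermediate vertex k = 0, 1, …, 3, update dist[i][j] ← min(dist[i][j], dist[i][k] + dist[k][j]). The final matrix gives, for each (i, j), the minimum total weight of any directed path from i to j (possibly empty when i = j).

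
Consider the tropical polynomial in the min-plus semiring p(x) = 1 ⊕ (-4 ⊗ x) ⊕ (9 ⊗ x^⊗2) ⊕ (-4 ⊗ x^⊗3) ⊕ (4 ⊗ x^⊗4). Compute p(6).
p(6) = 1

A tropical monomial a ⊗ x^⊗i evaluates to a + i · x. Evaluating each term at x = 6:
  Term 0 contributes 1 + 0 · 6 = 1
  Term 1 contributes -4 + 1 · 6 = 2
  Term 2 contributes 9 + 2 · 6 = 21
  Term 3 contributes -4 + 3 · 6 = 14
  Term 4 contributes 4 + 4 · 6 = 28
p(6) = ⊕ of these = min[1, 2, 21, 14, 28] = 1.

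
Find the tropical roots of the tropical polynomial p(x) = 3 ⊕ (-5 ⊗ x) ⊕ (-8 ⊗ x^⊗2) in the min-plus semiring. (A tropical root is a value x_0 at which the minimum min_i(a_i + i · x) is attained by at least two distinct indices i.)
Roots: {3, 8}

Each tropical root is a break point of the lower envelope of the lines y = a_i + i · x (there are 3 lines, with slopes 0, 1, ..., 2). Only the lines that attain the minimum somewhere contribute to roots; other lines are dominated. Here the surviving (envelope) indices are i = 2, i = 1, i = 0.
Intersections between consecutive envelope lines give the roots: for adjacent envelope indices i < j the intersection is x = (a_i − a_j) / (j − i). Reading off the sorted break points: {3, 8}.
Verification: at each break x_0, at least two indices attain the minimum of min_i(a_i + i · x_0).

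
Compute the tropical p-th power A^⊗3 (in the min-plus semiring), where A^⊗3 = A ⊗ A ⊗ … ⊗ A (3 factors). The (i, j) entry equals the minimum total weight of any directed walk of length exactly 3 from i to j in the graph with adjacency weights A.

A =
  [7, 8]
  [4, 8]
A^⊗3 =
  [19, 20]
  [16, 19]

Each entry (A^⊗3)_ij equals the minimum over all length-3 walks i = v_0 → v_1 → … → v_3 = j of Σ_t A[v_t][v_{t+1}]. For example, for (i, j) = (0, 1) we minimise over 4 possible intermediate vertex sequences; the minimum is 20, attained along the walk 0 → 1 → 0 → 1.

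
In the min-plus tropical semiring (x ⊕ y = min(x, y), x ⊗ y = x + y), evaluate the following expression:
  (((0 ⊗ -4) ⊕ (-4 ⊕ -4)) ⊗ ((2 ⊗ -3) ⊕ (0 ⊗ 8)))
(((0 ⊗ -4) ⊕ (-4 ⊕ -4)) ⊗ ((2 ⊗ -3) ⊕ (0 ⊗ 8))) = -5

Expand innermost to outermost. Recall ⊕ takes the minimum of its arguments and ⊗ takes their sum. Working out the expression (((0 ⊗ -4) ⊕ (-4 ⊕ -4)) ⊗ ((2 ⊗ -3) ⊕ (0 ⊗ 8))) gives -5.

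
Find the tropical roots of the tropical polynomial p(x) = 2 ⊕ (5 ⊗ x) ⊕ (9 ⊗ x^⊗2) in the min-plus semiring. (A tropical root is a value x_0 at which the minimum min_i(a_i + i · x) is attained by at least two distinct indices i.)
Roots: {-4, -3}

Each tropical root is a break point of the lower envelope of the lines y = a_i + i · x (there are 3 lines, with slopes 0, 1, ..., 2). Only the lines that attain the minimum somewhere contribute to roots; other lines are dominated. Here the surviving (envelope) indices are i = 2, i = 1, i = 0.
Intersections between consecutive envelope lines give the roots: for adjacent envelope indices i < j the intersection is x = (a_i − a_j) / (j − i). Reading off the sorted break points: {-4, -3}.
Verification: at each break x_0, at least two indices attain the minimum of min_i(a_i + i · x_0).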